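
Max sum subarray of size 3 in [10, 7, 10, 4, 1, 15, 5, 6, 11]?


[0:3]: 27
[1:4]: 21
[2:5]: 15
[3:6]: 20
[4:7]: 21
[5:8]: 26
[6:9]: 22

Max: 27 at [0:3]


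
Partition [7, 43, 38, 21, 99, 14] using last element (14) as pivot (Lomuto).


Pivot: 14
  7 <= 14: advance i (no swap)
Place pivot at 1: [7, 14, 38, 21, 99, 43]

Partitioned: [7, 14, 38, 21, 99, 43]


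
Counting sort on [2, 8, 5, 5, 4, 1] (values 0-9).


Input: [2, 8, 5, 5, 4, 1]
Counts: [0, 1, 1, 0, 1, 2, 0, 0, 1, 0]

Sorted: [1, 2, 4, 5, 5, 8]


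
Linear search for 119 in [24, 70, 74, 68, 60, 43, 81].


i=0: 24!=119
i=1: 70!=119
i=2: 74!=119
i=3: 68!=119
i=4: 60!=119
i=5: 43!=119
i=6: 81!=119

Not found, 7 comps


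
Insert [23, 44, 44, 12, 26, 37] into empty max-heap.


Insert 23: [23]
Insert 44: [44, 23]
Insert 44: [44, 23, 44]
Insert 12: [44, 23, 44, 12]
Insert 26: [44, 26, 44, 12, 23]
Insert 37: [44, 26, 44, 12, 23, 37]

Final heap: [44, 26, 44, 12, 23, 37]


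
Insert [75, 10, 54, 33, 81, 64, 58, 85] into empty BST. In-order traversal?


Insert 75: root
Insert 10: L from 75
Insert 54: L from 75 -> R from 10
Insert 33: L from 75 -> R from 10 -> L from 54
Insert 81: R from 75
Insert 64: L from 75 -> R from 10 -> R from 54
Insert 58: L from 75 -> R from 10 -> R from 54 -> L from 64
Insert 85: R from 75 -> R from 81

In-order: [10, 33, 54, 58, 64, 75, 81, 85]


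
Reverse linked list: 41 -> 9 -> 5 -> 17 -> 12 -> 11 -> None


Step 1: curr=41, set curr.next=prev(None) | reversed so far: 41
Step 2: curr=9, set curr.next=prev(41) | reversed so far: 9 -> 41
Step 3: curr=5, set curr.next=prev(9) | reversed so far: 5 -> 9 -> 41
Step 4: curr=17, set curr.next=prev(5) | reversed so far: 17 -> 5 -> 9 -> 41
Step 5: curr=12, set curr.next=prev(17) | reversed so far: 12 -> 17 -> 5 -> 9 -> 41
Step 6: curr=11, set curr.next=prev(12) | reversed so far: 11 -> 12 -> 17 -> 5 -> 9 -> 41

11 -> 12 -> 17 -> 5 -> 9 -> 41 -> None


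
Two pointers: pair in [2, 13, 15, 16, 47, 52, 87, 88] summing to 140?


lo=0(2)+hi=7(88)=90
lo=1(13)+hi=7(88)=101
lo=2(15)+hi=7(88)=103
lo=3(16)+hi=7(88)=104
lo=4(47)+hi=7(88)=135
lo=5(52)+hi=7(88)=140

Yes: 52+88=140


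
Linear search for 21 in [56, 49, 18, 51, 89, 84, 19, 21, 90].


i=0: 56!=21
i=1: 49!=21
i=2: 18!=21
i=3: 51!=21
i=4: 89!=21
i=5: 84!=21
i=6: 19!=21
i=7: 21==21 found!

Found at 7, 8 comps


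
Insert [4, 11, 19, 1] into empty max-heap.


Insert 4: [4]
Insert 11: [11, 4]
Insert 19: [19, 4, 11]
Insert 1: [19, 4, 11, 1]

Final heap: [19, 4, 11, 1]


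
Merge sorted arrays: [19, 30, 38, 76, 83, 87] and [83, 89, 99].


Take 19 from A
Take 30 from A
Take 38 from A
Take 76 from A
Take 83 from A
Take 83 from B
Take 87 from A

Merged: [19, 30, 38, 76, 83, 83, 87, 89, 99]


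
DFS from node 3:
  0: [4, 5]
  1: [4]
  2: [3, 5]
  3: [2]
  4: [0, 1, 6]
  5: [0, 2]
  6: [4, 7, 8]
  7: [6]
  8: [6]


Visit 3, push [2]
Visit 2, push [5]
Visit 5, push [0]
Visit 0, push [4]
Visit 4, push [6, 1]
Visit 1, push []
Visit 6, push [8, 7]
Visit 7, push []
Visit 8, push []

DFS order: [3, 2, 5, 0, 4, 1, 6, 7, 8]


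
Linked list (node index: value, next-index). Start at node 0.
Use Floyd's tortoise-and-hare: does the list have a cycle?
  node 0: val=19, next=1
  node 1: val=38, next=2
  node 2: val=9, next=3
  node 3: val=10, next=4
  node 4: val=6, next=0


Floyd's tortoise (slow, +1) and hare (fast, +2):
  init: slow=0, fast=0
  step 1: slow=1, fast=2
  step 2: slow=2, fast=4
  step 3: slow=3, fast=1
  step 4: slow=4, fast=3
  step 5: slow=0, fast=0
  slow == fast at node 0: cycle detected

Cycle: yes


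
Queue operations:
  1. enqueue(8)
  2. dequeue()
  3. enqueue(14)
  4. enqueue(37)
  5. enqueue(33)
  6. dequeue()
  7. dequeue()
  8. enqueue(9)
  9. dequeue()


enqueue(8) -> [8]
dequeue()->8, []
enqueue(14) -> [14]
enqueue(37) -> [14, 37]
enqueue(33) -> [14, 37, 33]
dequeue()->14, [37, 33]
dequeue()->37, [33]
enqueue(9) -> [33, 9]
dequeue()->33, [9]

Final queue: [9]


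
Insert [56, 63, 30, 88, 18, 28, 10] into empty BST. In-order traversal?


Insert 56: root
Insert 63: R from 56
Insert 30: L from 56
Insert 88: R from 56 -> R from 63
Insert 18: L from 56 -> L from 30
Insert 28: L from 56 -> L from 30 -> R from 18
Insert 10: L from 56 -> L from 30 -> L from 18

In-order: [10, 18, 28, 30, 56, 63, 88]


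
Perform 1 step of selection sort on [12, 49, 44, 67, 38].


Initial: [12, 49, 44, 67, 38]
Step 1: min=12 at 0
  Swap: [12, 49, 44, 67, 38]

After 1 step: [12, 49, 44, 67, 38]


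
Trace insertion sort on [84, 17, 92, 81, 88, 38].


Initial: [84, 17, 92, 81, 88, 38]
Insert 17: [17, 84, 92, 81, 88, 38]
Insert 92: [17, 84, 92, 81, 88, 38]
Insert 81: [17, 81, 84, 92, 88, 38]
Insert 88: [17, 81, 84, 88, 92, 38]
Insert 38: [17, 38, 81, 84, 88, 92]

Sorted: [17, 38, 81, 84, 88, 92]


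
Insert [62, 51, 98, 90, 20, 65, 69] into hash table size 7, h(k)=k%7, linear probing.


Insert 62: h=6 -> slot 6
Insert 51: h=2 -> slot 2
Insert 98: h=0 -> slot 0
Insert 90: h=6, 2 probes -> slot 1
Insert 20: h=6, 4 probes -> slot 3
Insert 65: h=2, 2 probes -> slot 4
Insert 69: h=6, 6 probes -> slot 5

Table: [98, 90, 51, 20, 65, 69, 62]


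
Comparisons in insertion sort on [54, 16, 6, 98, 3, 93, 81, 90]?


Algorithm: insertion sort
Input: [54, 16, 6, 98, 3, 93, 81, 90]
Sorted: [3, 6, 16, 54, 81, 90, 93, 98]

16


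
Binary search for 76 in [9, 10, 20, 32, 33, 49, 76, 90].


Step 1: lo=0, hi=7, mid=3, val=32
Step 2: lo=4, hi=7, mid=5, val=49
Step 3: lo=6, hi=7, mid=6, val=76

Found at index 6


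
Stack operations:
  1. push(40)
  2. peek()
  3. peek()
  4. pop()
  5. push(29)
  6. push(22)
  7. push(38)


push(40) -> [40]
peek()->40
peek()->40
pop()->40, []
push(29) -> [29]
push(22) -> [29, 22]
push(38) -> [29, 22, 38]

Final stack: [29, 22, 38]


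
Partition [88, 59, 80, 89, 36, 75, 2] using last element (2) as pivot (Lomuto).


Pivot: 2
Place pivot at 0: [2, 59, 80, 89, 36, 75, 88]

Partitioned: [2, 59, 80, 89, 36, 75, 88]


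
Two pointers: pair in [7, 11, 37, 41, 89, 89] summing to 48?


lo=0(7)+hi=5(89)=96
lo=0(7)+hi=4(89)=96
lo=0(7)+hi=3(41)=48

Yes: 7+41=48


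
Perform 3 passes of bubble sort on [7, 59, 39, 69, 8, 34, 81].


Initial: [7, 59, 39, 69, 8, 34, 81]
Pass 1: [7, 39, 59, 8, 34, 69, 81] (3 swaps)
Pass 2: [7, 39, 8, 34, 59, 69, 81] (2 swaps)
Pass 3: [7, 8, 34, 39, 59, 69, 81] (2 swaps)

After 3 passes: [7, 8, 34, 39, 59, 69, 81]


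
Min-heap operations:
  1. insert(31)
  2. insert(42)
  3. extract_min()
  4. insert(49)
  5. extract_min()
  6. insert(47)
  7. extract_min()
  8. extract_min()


insert(31) -> [31]
insert(42) -> [31, 42]
extract_min()->31, [42]
insert(49) -> [42, 49]
extract_min()->42, [49]
insert(47) -> [47, 49]
extract_min()->47, [49]
extract_min()->49, []

Final heap: []


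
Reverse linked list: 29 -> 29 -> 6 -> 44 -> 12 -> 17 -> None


Step 1: curr=29, set curr.next=prev(None) | reversed so far: 29
Step 2: curr=29, set curr.next=prev(29) | reversed so far: 29 -> 29
Step 3: curr=6, set curr.next=prev(29) | reversed so far: 6 -> 29 -> 29
Step 4: curr=44, set curr.next=prev(6) | reversed so far: 44 -> 6 -> 29 -> 29
Step 5: curr=12, set curr.next=prev(44) | reversed so far: 12 -> 44 -> 6 -> 29 -> 29
Step 6: curr=17, set curr.next=prev(12) | reversed so far: 17 -> 12 -> 44 -> 6 -> 29 -> 29

17 -> 12 -> 44 -> 6 -> 29 -> 29 -> None


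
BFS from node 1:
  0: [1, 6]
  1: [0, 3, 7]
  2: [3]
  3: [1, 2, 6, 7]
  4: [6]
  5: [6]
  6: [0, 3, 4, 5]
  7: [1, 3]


Visit 1, enqueue [0, 3, 7]
Visit 0, enqueue [6]
Visit 3, enqueue [2]
Visit 7, enqueue []
Visit 6, enqueue [4, 5]
Visit 2, enqueue []
Visit 4, enqueue []
Visit 5, enqueue []

BFS order: [1, 0, 3, 7, 6, 2, 4, 5]


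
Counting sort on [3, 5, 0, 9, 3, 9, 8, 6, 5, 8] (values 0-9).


Input: [3, 5, 0, 9, 3, 9, 8, 6, 5, 8]
Counts: [1, 0, 0, 2, 0, 2, 1, 0, 2, 2]

Sorted: [0, 3, 3, 5, 5, 6, 8, 8, 9, 9]


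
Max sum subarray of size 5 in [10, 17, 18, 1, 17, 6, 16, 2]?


[0:5]: 63
[1:6]: 59
[2:7]: 58
[3:8]: 42

Max: 63 at [0:5]


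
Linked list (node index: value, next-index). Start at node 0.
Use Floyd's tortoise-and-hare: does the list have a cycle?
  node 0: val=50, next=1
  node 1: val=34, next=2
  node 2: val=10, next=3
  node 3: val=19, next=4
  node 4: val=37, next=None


Floyd's tortoise (slow, +1) and hare (fast, +2):
  init: slow=0, fast=0
  step 1: slow=1, fast=2
  step 2: slow=2, fast=4
  step 3: fast -> None, no cycle

Cycle: no


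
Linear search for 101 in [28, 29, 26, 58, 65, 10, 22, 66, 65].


i=0: 28!=101
i=1: 29!=101
i=2: 26!=101
i=3: 58!=101
i=4: 65!=101
i=5: 10!=101
i=6: 22!=101
i=7: 66!=101
i=8: 65!=101

Not found, 9 comps


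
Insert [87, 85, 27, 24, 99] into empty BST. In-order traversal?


Insert 87: root
Insert 85: L from 87
Insert 27: L from 87 -> L from 85
Insert 24: L from 87 -> L from 85 -> L from 27
Insert 99: R from 87

In-order: [24, 27, 85, 87, 99]


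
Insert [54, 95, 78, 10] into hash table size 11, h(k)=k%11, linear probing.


Insert 54: h=10 -> slot 10
Insert 95: h=7 -> slot 7
Insert 78: h=1 -> slot 1
Insert 10: h=10, 1 probes -> slot 0

Table: [10, 78, None, None, None, None, None, 95, None, None, 54]


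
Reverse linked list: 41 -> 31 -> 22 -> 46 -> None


Step 1: curr=41, set curr.next=prev(None) | reversed so far: 41
Step 2: curr=31, set curr.next=prev(41) | reversed so far: 31 -> 41
Step 3: curr=22, set curr.next=prev(31) | reversed so far: 22 -> 31 -> 41
Step 4: curr=46, set curr.next=prev(22) | reversed so far: 46 -> 22 -> 31 -> 41

46 -> 22 -> 31 -> 41 -> None


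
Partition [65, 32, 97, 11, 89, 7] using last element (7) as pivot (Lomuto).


Pivot: 7
Place pivot at 0: [7, 32, 97, 11, 89, 65]

Partitioned: [7, 32, 97, 11, 89, 65]


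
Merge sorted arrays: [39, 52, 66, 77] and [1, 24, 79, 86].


Take 1 from B
Take 24 from B
Take 39 from A
Take 52 from A
Take 66 from A
Take 77 from A

Merged: [1, 24, 39, 52, 66, 77, 79, 86]


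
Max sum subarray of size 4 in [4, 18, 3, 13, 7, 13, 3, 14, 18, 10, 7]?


[0:4]: 38
[1:5]: 41
[2:6]: 36
[3:7]: 36
[4:8]: 37
[5:9]: 48
[6:10]: 45
[7:11]: 49

Max: 49 at [7:11]


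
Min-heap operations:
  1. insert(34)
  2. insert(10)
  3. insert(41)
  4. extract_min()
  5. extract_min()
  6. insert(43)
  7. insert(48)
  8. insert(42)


insert(34) -> [34]
insert(10) -> [10, 34]
insert(41) -> [10, 34, 41]
extract_min()->10, [34, 41]
extract_min()->34, [41]
insert(43) -> [41, 43]
insert(48) -> [41, 43, 48]
insert(42) -> [41, 42, 48, 43]

Final heap: [41, 42, 48, 43]


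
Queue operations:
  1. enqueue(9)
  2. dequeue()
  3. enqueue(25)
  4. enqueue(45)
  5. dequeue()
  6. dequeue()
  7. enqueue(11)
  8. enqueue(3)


enqueue(9) -> [9]
dequeue()->9, []
enqueue(25) -> [25]
enqueue(45) -> [25, 45]
dequeue()->25, [45]
dequeue()->45, []
enqueue(11) -> [11]
enqueue(3) -> [11, 3]

Final queue: [11, 3]


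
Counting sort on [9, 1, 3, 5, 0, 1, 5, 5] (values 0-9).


Input: [9, 1, 3, 5, 0, 1, 5, 5]
Counts: [1, 2, 0, 1, 0, 3, 0, 0, 0, 1]

Sorted: [0, 1, 1, 3, 5, 5, 5, 9]


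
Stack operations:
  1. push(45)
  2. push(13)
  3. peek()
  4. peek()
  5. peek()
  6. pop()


push(45) -> [45]
push(13) -> [45, 13]
peek()->13
peek()->13
peek()->13
pop()->13, [45]

Final stack: [45]


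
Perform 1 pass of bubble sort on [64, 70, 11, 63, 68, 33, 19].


Initial: [64, 70, 11, 63, 68, 33, 19]
Pass 1: [64, 11, 63, 68, 33, 19, 70] (5 swaps)

After 1 pass: [64, 11, 63, 68, 33, 19, 70]


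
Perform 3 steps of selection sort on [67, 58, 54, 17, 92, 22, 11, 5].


Initial: [67, 58, 54, 17, 92, 22, 11, 5]
Step 1: min=5 at 7
  Swap: [5, 58, 54, 17, 92, 22, 11, 67]
Step 2: min=11 at 6
  Swap: [5, 11, 54, 17, 92, 22, 58, 67]
Step 3: min=17 at 3
  Swap: [5, 11, 17, 54, 92, 22, 58, 67]

After 3 steps: [5, 11, 17, 54, 92, 22, 58, 67]


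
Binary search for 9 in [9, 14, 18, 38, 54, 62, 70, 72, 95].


Step 1: lo=0, hi=8, mid=4, val=54
Step 2: lo=0, hi=3, mid=1, val=14
Step 3: lo=0, hi=0, mid=0, val=9

Found at index 0


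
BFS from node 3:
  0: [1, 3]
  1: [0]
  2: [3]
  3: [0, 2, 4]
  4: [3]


Visit 3, enqueue [0, 2, 4]
Visit 0, enqueue [1]
Visit 2, enqueue []
Visit 4, enqueue []
Visit 1, enqueue []

BFS order: [3, 0, 2, 4, 1]


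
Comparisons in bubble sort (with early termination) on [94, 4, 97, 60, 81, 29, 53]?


Algorithm: bubble sort (with early termination)
Input: [94, 4, 97, 60, 81, 29, 53]
Sorted: [4, 29, 53, 60, 81, 94, 97]

20


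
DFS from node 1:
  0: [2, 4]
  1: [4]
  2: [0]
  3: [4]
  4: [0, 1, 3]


Visit 1, push [4]
Visit 4, push [3, 0]
Visit 0, push [2]
Visit 2, push []
Visit 3, push []

DFS order: [1, 4, 0, 2, 3]


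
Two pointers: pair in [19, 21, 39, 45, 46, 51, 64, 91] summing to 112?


lo=0(19)+hi=7(91)=110
lo=1(21)+hi=7(91)=112

Yes: 21+91=112


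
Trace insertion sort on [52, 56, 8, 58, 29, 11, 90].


Initial: [52, 56, 8, 58, 29, 11, 90]
Insert 56: [52, 56, 8, 58, 29, 11, 90]
Insert 8: [8, 52, 56, 58, 29, 11, 90]
Insert 58: [8, 52, 56, 58, 29, 11, 90]
Insert 29: [8, 29, 52, 56, 58, 11, 90]
Insert 11: [8, 11, 29, 52, 56, 58, 90]
Insert 90: [8, 11, 29, 52, 56, 58, 90]

Sorted: [8, 11, 29, 52, 56, 58, 90]


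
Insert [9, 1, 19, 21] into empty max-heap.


Insert 9: [9]
Insert 1: [9, 1]
Insert 19: [19, 1, 9]
Insert 21: [21, 19, 9, 1]

Final heap: [21, 19, 9, 1]


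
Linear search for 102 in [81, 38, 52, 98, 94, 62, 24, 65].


i=0: 81!=102
i=1: 38!=102
i=2: 52!=102
i=3: 98!=102
i=4: 94!=102
i=5: 62!=102
i=6: 24!=102
i=7: 65!=102

Not found, 8 comps


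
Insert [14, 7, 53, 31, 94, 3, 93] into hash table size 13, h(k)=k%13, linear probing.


Insert 14: h=1 -> slot 1
Insert 7: h=7 -> slot 7
Insert 53: h=1, 1 probes -> slot 2
Insert 31: h=5 -> slot 5
Insert 94: h=3 -> slot 3
Insert 3: h=3, 1 probes -> slot 4
Insert 93: h=2, 4 probes -> slot 6

Table: [None, 14, 53, 94, 3, 31, 93, 7, None, None, None, None, None]


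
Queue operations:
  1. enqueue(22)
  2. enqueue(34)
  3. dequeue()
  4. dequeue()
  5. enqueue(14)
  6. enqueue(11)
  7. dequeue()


enqueue(22) -> [22]
enqueue(34) -> [22, 34]
dequeue()->22, [34]
dequeue()->34, []
enqueue(14) -> [14]
enqueue(11) -> [14, 11]
dequeue()->14, [11]

Final queue: [11]


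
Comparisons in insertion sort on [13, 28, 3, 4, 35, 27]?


Algorithm: insertion sort
Input: [13, 28, 3, 4, 35, 27]
Sorted: [3, 4, 13, 27, 28, 35]

10


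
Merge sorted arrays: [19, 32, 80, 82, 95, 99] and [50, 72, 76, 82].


Take 19 from A
Take 32 from A
Take 50 from B
Take 72 from B
Take 76 from B
Take 80 from A
Take 82 from A
Take 82 from B

Merged: [19, 32, 50, 72, 76, 80, 82, 82, 95, 99]


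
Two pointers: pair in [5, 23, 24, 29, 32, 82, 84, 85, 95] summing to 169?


lo=0(5)+hi=8(95)=100
lo=1(23)+hi=8(95)=118
lo=2(24)+hi=8(95)=119
lo=3(29)+hi=8(95)=124
lo=4(32)+hi=8(95)=127
lo=5(82)+hi=8(95)=177
lo=5(82)+hi=7(85)=167
lo=6(84)+hi=7(85)=169

Yes: 84+85=169


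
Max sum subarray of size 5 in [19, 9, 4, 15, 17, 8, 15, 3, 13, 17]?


[0:5]: 64
[1:6]: 53
[2:7]: 59
[3:8]: 58
[4:9]: 56
[5:10]: 56

Max: 64 at [0:5]


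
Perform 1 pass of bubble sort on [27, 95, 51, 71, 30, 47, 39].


Initial: [27, 95, 51, 71, 30, 47, 39]
Pass 1: [27, 51, 71, 30, 47, 39, 95] (5 swaps)

After 1 pass: [27, 51, 71, 30, 47, 39, 95]


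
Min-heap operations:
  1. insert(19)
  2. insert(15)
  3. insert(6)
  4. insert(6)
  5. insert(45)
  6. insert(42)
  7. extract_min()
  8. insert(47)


insert(19) -> [19]
insert(15) -> [15, 19]
insert(6) -> [6, 19, 15]
insert(6) -> [6, 6, 15, 19]
insert(45) -> [6, 6, 15, 19, 45]
insert(42) -> [6, 6, 15, 19, 45, 42]
extract_min()->6, [6, 19, 15, 42, 45]
insert(47) -> [6, 19, 15, 42, 45, 47]

Final heap: [6, 19, 15, 42, 45, 47]


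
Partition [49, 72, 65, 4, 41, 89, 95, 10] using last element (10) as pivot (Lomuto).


Pivot: 10
  4 <= 10: swap -> [4, 72, 65, 49, 41, 89, 95, 10]
Place pivot at 1: [4, 10, 65, 49, 41, 89, 95, 72]

Partitioned: [4, 10, 65, 49, 41, 89, 95, 72]


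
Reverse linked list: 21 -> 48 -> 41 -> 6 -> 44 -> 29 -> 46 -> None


Step 1: curr=21, set curr.next=prev(None) | reversed so far: 21
Step 2: curr=48, set curr.next=prev(21) | reversed so far: 48 -> 21
Step 3: curr=41, set curr.next=prev(48) | reversed so far: 41 -> 48 -> 21
Step 4: curr=6, set curr.next=prev(41) | reversed so far: 6 -> 41 -> 48 -> 21
Step 5: curr=44, set curr.next=prev(6) | reversed so far: 44 -> 6 -> 41 -> 48 -> 21
Step 6: curr=29, set curr.next=prev(44) | reversed so far: 29 -> 44 -> 6 -> 41 -> 48 -> 21
Step 7: curr=46, set curr.next=prev(29) | reversed so far: 46 -> 29 -> 44 -> 6 -> 41 -> 48 -> 21

46 -> 29 -> 44 -> 6 -> 41 -> 48 -> 21 -> None


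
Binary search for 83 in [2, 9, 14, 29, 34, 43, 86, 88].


Step 1: lo=0, hi=7, mid=3, val=29
Step 2: lo=4, hi=7, mid=5, val=43
Step 3: lo=6, hi=7, mid=6, val=86

Not found


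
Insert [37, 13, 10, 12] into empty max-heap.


Insert 37: [37]
Insert 13: [37, 13]
Insert 10: [37, 13, 10]
Insert 12: [37, 13, 10, 12]

Final heap: [37, 13, 10, 12]


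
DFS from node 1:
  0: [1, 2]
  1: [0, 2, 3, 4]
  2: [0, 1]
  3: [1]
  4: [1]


Visit 1, push [4, 3, 2, 0]
Visit 0, push [2]
Visit 2, push []
Visit 3, push []
Visit 4, push []

DFS order: [1, 0, 2, 3, 4]


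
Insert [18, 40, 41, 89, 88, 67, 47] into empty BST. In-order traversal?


Insert 18: root
Insert 40: R from 18
Insert 41: R from 18 -> R from 40
Insert 89: R from 18 -> R from 40 -> R from 41
Insert 88: R from 18 -> R from 40 -> R from 41 -> L from 89
Insert 67: R from 18 -> R from 40 -> R from 41 -> L from 89 -> L from 88
Insert 47: R from 18 -> R from 40 -> R from 41 -> L from 89 -> L from 88 -> L from 67

In-order: [18, 40, 41, 47, 67, 88, 89]


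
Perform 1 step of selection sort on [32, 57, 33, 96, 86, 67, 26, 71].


Initial: [32, 57, 33, 96, 86, 67, 26, 71]
Step 1: min=26 at 6
  Swap: [26, 57, 33, 96, 86, 67, 32, 71]

After 1 step: [26, 57, 33, 96, 86, 67, 32, 71]


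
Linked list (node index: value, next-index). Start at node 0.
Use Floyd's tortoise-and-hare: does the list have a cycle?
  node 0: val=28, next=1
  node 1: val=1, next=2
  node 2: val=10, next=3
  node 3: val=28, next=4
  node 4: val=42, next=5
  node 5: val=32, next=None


Floyd's tortoise (slow, +1) and hare (fast, +2):
  init: slow=0, fast=0
  step 1: slow=1, fast=2
  step 2: slow=2, fast=4
  step 3: fast 4->5->None, no cycle

Cycle: no


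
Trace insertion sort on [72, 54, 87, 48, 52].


Initial: [72, 54, 87, 48, 52]
Insert 54: [54, 72, 87, 48, 52]
Insert 87: [54, 72, 87, 48, 52]
Insert 48: [48, 54, 72, 87, 52]
Insert 52: [48, 52, 54, 72, 87]

Sorted: [48, 52, 54, 72, 87]


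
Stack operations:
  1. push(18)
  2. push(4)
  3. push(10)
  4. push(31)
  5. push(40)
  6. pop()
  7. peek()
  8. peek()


push(18) -> [18]
push(4) -> [18, 4]
push(10) -> [18, 4, 10]
push(31) -> [18, 4, 10, 31]
push(40) -> [18, 4, 10, 31, 40]
pop()->40, [18, 4, 10, 31]
peek()->31
peek()->31

Final stack: [18, 4, 10, 31]


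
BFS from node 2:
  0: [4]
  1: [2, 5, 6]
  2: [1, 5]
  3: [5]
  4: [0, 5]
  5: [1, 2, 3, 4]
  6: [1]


Visit 2, enqueue [1, 5]
Visit 1, enqueue [6]
Visit 5, enqueue [3, 4]
Visit 6, enqueue []
Visit 3, enqueue []
Visit 4, enqueue [0]
Visit 0, enqueue []

BFS order: [2, 1, 5, 6, 3, 4, 0]


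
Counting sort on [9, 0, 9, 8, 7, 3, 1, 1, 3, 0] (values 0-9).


Input: [9, 0, 9, 8, 7, 3, 1, 1, 3, 0]
Counts: [2, 2, 0, 2, 0, 0, 0, 1, 1, 2]

Sorted: [0, 0, 1, 1, 3, 3, 7, 8, 9, 9]


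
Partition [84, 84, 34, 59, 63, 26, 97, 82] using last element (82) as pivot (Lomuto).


Pivot: 82
  34 <= 82: swap -> [34, 84, 84, 59, 63, 26, 97, 82]
  59 <= 82: swap -> [34, 59, 84, 84, 63, 26, 97, 82]
  63 <= 82: swap -> [34, 59, 63, 84, 84, 26, 97, 82]
  26 <= 82: swap -> [34, 59, 63, 26, 84, 84, 97, 82]
Place pivot at 4: [34, 59, 63, 26, 82, 84, 97, 84]

Partitioned: [34, 59, 63, 26, 82, 84, 97, 84]


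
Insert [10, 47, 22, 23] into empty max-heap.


Insert 10: [10]
Insert 47: [47, 10]
Insert 22: [47, 10, 22]
Insert 23: [47, 23, 22, 10]

Final heap: [47, 23, 22, 10]


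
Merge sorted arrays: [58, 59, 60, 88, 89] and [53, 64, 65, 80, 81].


Take 53 from B
Take 58 from A
Take 59 from A
Take 60 from A
Take 64 from B
Take 65 from B
Take 80 from B
Take 81 from B

Merged: [53, 58, 59, 60, 64, 65, 80, 81, 88, 89]


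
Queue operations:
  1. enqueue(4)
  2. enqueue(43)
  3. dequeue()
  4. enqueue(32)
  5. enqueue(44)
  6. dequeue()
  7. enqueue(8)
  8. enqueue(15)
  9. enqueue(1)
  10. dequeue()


enqueue(4) -> [4]
enqueue(43) -> [4, 43]
dequeue()->4, [43]
enqueue(32) -> [43, 32]
enqueue(44) -> [43, 32, 44]
dequeue()->43, [32, 44]
enqueue(8) -> [32, 44, 8]
enqueue(15) -> [32, 44, 8, 15]
enqueue(1) -> [32, 44, 8, 15, 1]
dequeue()->32, [44, 8, 15, 1]

Final queue: [44, 8, 15, 1]


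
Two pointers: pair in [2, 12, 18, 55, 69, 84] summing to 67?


lo=0(2)+hi=5(84)=86
lo=0(2)+hi=4(69)=71
lo=0(2)+hi=3(55)=57
lo=1(12)+hi=3(55)=67

Yes: 12+55=67


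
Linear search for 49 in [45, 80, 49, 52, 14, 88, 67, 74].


i=0: 45!=49
i=1: 80!=49
i=2: 49==49 found!

Found at 2, 3 comps


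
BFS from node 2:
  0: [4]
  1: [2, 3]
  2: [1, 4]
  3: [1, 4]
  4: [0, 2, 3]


Visit 2, enqueue [1, 4]
Visit 1, enqueue [3]
Visit 4, enqueue [0]
Visit 3, enqueue []
Visit 0, enqueue []

BFS order: [2, 1, 4, 3, 0]


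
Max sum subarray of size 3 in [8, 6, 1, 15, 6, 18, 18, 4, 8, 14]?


[0:3]: 15
[1:4]: 22
[2:5]: 22
[3:6]: 39
[4:7]: 42
[5:8]: 40
[6:9]: 30
[7:10]: 26

Max: 42 at [4:7]


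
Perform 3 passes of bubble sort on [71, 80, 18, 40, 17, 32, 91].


Initial: [71, 80, 18, 40, 17, 32, 91]
Pass 1: [71, 18, 40, 17, 32, 80, 91] (4 swaps)
Pass 2: [18, 40, 17, 32, 71, 80, 91] (4 swaps)
Pass 3: [18, 17, 32, 40, 71, 80, 91] (2 swaps)

After 3 passes: [18, 17, 32, 40, 71, 80, 91]


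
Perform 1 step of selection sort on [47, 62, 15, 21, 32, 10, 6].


Initial: [47, 62, 15, 21, 32, 10, 6]
Step 1: min=6 at 6
  Swap: [6, 62, 15, 21, 32, 10, 47]

After 1 step: [6, 62, 15, 21, 32, 10, 47]


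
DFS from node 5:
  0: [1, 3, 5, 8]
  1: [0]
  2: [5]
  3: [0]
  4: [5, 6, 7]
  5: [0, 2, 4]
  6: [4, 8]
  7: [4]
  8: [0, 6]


Visit 5, push [4, 2, 0]
Visit 0, push [8, 3, 1]
Visit 1, push []
Visit 3, push []
Visit 8, push [6]
Visit 6, push [4]
Visit 4, push [7]
Visit 7, push []
Visit 2, push []

DFS order: [5, 0, 1, 3, 8, 6, 4, 7, 2]


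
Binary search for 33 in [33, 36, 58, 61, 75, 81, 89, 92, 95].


Step 1: lo=0, hi=8, mid=4, val=75
Step 2: lo=0, hi=3, mid=1, val=36
Step 3: lo=0, hi=0, mid=0, val=33

Found at index 0


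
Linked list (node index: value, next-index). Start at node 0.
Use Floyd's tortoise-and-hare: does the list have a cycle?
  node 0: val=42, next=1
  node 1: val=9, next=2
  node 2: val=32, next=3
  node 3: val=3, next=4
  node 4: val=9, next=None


Floyd's tortoise (slow, +1) and hare (fast, +2):
  init: slow=0, fast=0
  step 1: slow=1, fast=2
  step 2: slow=2, fast=4
  step 3: fast -> None, no cycle

Cycle: no


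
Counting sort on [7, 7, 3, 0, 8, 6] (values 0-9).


Input: [7, 7, 3, 0, 8, 6]
Counts: [1, 0, 0, 1, 0, 0, 1, 2, 1, 0]

Sorted: [0, 3, 6, 7, 7, 8]


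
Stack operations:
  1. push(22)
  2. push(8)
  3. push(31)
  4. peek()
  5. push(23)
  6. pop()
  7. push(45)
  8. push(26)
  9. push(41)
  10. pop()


push(22) -> [22]
push(8) -> [22, 8]
push(31) -> [22, 8, 31]
peek()->31
push(23) -> [22, 8, 31, 23]
pop()->23, [22, 8, 31]
push(45) -> [22, 8, 31, 45]
push(26) -> [22, 8, 31, 45, 26]
push(41) -> [22, 8, 31, 45, 26, 41]
pop()->41, [22, 8, 31, 45, 26]

Final stack: [22, 8, 31, 45, 26]


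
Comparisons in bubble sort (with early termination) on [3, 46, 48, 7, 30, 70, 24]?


Algorithm: bubble sort (with early termination)
Input: [3, 46, 48, 7, 30, 70, 24]
Sorted: [3, 7, 24, 30, 46, 48, 70]

20


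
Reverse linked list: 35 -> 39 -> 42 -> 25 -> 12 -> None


Step 1: curr=35, set curr.next=prev(None) | reversed so far: 35
Step 2: curr=39, set curr.next=prev(35) | reversed so far: 39 -> 35
Step 3: curr=42, set curr.next=prev(39) | reversed so far: 42 -> 39 -> 35
Step 4: curr=25, set curr.next=prev(42) | reversed so far: 25 -> 42 -> 39 -> 35
Step 5: curr=12, set curr.next=prev(25) | reversed so far: 12 -> 25 -> 42 -> 39 -> 35

12 -> 25 -> 42 -> 39 -> 35 -> None


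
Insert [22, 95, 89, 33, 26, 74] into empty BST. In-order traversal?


Insert 22: root
Insert 95: R from 22
Insert 89: R from 22 -> L from 95
Insert 33: R from 22 -> L from 95 -> L from 89
Insert 26: R from 22 -> L from 95 -> L from 89 -> L from 33
Insert 74: R from 22 -> L from 95 -> L from 89 -> R from 33

In-order: [22, 26, 33, 74, 89, 95]


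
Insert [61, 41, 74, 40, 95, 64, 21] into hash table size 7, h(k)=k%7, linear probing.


Insert 61: h=5 -> slot 5
Insert 41: h=6 -> slot 6
Insert 74: h=4 -> slot 4
Insert 40: h=5, 2 probes -> slot 0
Insert 95: h=4, 4 probes -> slot 1
Insert 64: h=1, 1 probes -> slot 2
Insert 21: h=0, 3 probes -> slot 3

Table: [40, 95, 64, 21, 74, 61, 41]


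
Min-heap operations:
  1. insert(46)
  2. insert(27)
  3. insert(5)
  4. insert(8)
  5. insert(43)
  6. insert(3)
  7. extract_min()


insert(46) -> [46]
insert(27) -> [27, 46]
insert(5) -> [5, 46, 27]
insert(8) -> [5, 8, 27, 46]
insert(43) -> [5, 8, 27, 46, 43]
insert(3) -> [3, 8, 5, 46, 43, 27]
extract_min()->3, [5, 8, 27, 46, 43]

Final heap: [5, 8, 27, 46, 43]


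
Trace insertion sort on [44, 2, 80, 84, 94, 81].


Initial: [44, 2, 80, 84, 94, 81]
Insert 2: [2, 44, 80, 84, 94, 81]
Insert 80: [2, 44, 80, 84, 94, 81]
Insert 84: [2, 44, 80, 84, 94, 81]
Insert 94: [2, 44, 80, 84, 94, 81]
Insert 81: [2, 44, 80, 81, 84, 94]

Sorted: [2, 44, 80, 81, 84, 94]


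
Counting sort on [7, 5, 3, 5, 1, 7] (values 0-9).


Input: [7, 5, 3, 5, 1, 7]
Counts: [0, 1, 0, 1, 0, 2, 0, 2, 0, 0]

Sorted: [1, 3, 5, 5, 7, 7]


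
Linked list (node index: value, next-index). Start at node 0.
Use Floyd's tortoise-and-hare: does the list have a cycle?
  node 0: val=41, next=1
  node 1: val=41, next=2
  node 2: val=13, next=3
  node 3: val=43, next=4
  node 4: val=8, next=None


Floyd's tortoise (slow, +1) and hare (fast, +2):
  init: slow=0, fast=0
  step 1: slow=1, fast=2
  step 2: slow=2, fast=4
  step 3: fast -> None, no cycle

Cycle: no


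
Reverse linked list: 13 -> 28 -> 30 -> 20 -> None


Step 1: curr=13, set curr.next=prev(None) | reversed so far: 13
Step 2: curr=28, set curr.next=prev(13) | reversed so far: 28 -> 13
Step 3: curr=30, set curr.next=prev(28) | reversed so far: 30 -> 28 -> 13
Step 4: curr=20, set curr.next=prev(30) | reversed so far: 20 -> 30 -> 28 -> 13

20 -> 30 -> 28 -> 13 -> None


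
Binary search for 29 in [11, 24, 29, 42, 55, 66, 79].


Step 1: lo=0, hi=6, mid=3, val=42
Step 2: lo=0, hi=2, mid=1, val=24
Step 3: lo=2, hi=2, mid=2, val=29

Found at index 2


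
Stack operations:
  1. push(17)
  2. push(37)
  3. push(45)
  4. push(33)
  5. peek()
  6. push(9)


push(17) -> [17]
push(37) -> [17, 37]
push(45) -> [17, 37, 45]
push(33) -> [17, 37, 45, 33]
peek()->33
push(9) -> [17, 37, 45, 33, 9]

Final stack: [17, 37, 45, 33, 9]


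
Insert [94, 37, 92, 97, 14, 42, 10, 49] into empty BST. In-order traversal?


Insert 94: root
Insert 37: L from 94
Insert 92: L from 94 -> R from 37
Insert 97: R from 94
Insert 14: L from 94 -> L from 37
Insert 42: L from 94 -> R from 37 -> L from 92
Insert 10: L from 94 -> L from 37 -> L from 14
Insert 49: L from 94 -> R from 37 -> L from 92 -> R from 42

In-order: [10, 14, 37, 42, 49, 92, 94, 97]


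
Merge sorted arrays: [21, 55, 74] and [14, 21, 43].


Take 14 from B
Take 21 from A
Take 21 from B
Take 43 from B

Merged: [14, 21, 21, 43, 55, 74]


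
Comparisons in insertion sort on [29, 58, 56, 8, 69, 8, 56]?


Algorithm: insertion sort
Input: [29, 58, 56, 8, 69, 8, 56]
Sorted: [8, 8, 29, 56, 56, 58, 69]

15


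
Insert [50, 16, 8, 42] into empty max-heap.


Insert 50: [50]
Insert 16: [50, 16]
Insert 8: [50, 16, 8]
Insert 42: [50, 42, 8, 16]

Final heap: [50, 42, 8, 16]


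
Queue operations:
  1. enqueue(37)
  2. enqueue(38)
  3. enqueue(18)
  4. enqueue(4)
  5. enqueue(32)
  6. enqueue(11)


enqueue(37) -> [37]
enqueue(38) -> [37, 38]
enqueue(18) -> [37, 38, 18]
enqueue(4) -> [37, 38, 18, 4]
enqueue(32) -> [37, 38, 18, 4, 32]
enqueue(11) -> [37, 38, 18, 4, 32, 11]

Final queue: [37, 38, 18, 4, 32, 11]


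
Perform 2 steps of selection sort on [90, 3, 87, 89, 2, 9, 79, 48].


Initial: [90, 3, 87, 89, 2, 9, 79, 48]
Step 1: min=2 at 4
  Swap: [2, 3, 87, 89, 90, 9, 79, 48]
Step 2: min=3 at 1
  Swap: [2, 3, 87, 89, 90, 9, 79, 48]

After 2 steps: [2, 3, 87, 89, 90, 9, 79, 48]


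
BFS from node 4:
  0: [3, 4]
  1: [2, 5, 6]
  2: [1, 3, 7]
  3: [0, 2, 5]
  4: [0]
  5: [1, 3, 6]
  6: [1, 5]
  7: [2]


Visit 4, enqueue [0]
Visit 0, enqueue [3]
Visit 3, enqueue [2, 5]
Visit 2, enqueue [1, 7]
Visit 5, enqueue [6]
Visit 1, enqueue []
Visit 7, enqueue []
Visit 6, enqueue []

BFS order: [4, 0, 3, 2, 5, 1, 7, 6]


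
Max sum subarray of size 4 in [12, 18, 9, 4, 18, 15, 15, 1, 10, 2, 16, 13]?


[0:4]: 43
[1:5]: 49
[2:6]: 46
[3:7]: 52
[4:8]: 49
[5:9]: 41
[6:10]: 28
[7:11]: 29
[8:12]: 41

Max: 52 at [3:7]


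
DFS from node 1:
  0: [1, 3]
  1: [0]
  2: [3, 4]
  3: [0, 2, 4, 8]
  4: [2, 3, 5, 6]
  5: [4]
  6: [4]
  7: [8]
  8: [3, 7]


Visit 1, push [0]
Visit 0, push [3]
Visit 3, push [8, 4, 2]
Visit 2, push [4]
Visit 4, push [6, 5]
Visit 5, push []
Visit 6, push []
Visit 8, push [7]
Visit 7, push []

DFS order: [1, 0, 3, 2, 4, 5, 6, 8, 7]


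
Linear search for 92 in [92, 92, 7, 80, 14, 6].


i=0: 92==92 found!

Found at 0, 1 comps


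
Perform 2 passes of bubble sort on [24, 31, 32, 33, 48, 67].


Initial: [24, 31, 32, 33, 48, 67]
Pass 1: [24, 31, 32, 33, 48, 67] (0 swaps)
Pass 2: [24, 31, 32, 33, 48, 67] (0 swaps)

After 2 passes: [24, 31, 32, 33, 48, 67]


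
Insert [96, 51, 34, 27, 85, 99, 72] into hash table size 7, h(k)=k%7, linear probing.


Insert 96: h=5 -> slot 5
Insert 51: h=2 -> slot 2
Insert 34: h=6 -> slot 6
Insert 27: h=6, 1 probes -> slot 0
Insert 85: h=1 -> slot 1
Insert 99: h=1, 2 probes -> slot 3
Insert 72: h=2, 2 probes -> slot 4

Table: [27, 85, 51, 99, 72, 96, 34]


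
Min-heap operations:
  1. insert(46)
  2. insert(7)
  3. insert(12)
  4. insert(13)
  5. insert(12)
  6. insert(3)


insert(46) -> [46]
insert(7) -> [7, 46]
insert(12) -> [7, 46, 12]
insert(13) -> [7, 13, 12, 46]
insert(12) -> [7, 12, 12, 46, 13]
insert(3) -> [3, 12, 7, 46, 13, 12]

Final heap: [3, 12, 7, 46, 13, 12]


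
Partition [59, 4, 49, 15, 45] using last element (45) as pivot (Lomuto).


Pivot: 45
  4 <= 45: swap -> [4, 59, 49, 15, 45]
  15 <= 45: swap -> [4, 15, 49, 59, 45]
Place pivot at 2: [4, 15, 45, 59, 49]

Partitioned: [4, 15, 45, 59, 49]


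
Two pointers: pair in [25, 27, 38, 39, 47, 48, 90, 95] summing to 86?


lo=0(25)+hi=7(95)=120
lo=0(25)+hi=6(90)=115
lo=0(25)+hi=5(48)=73
lo=1(27)+hi=5(48)=75
lo=2(38)+hi=5(48)=86

Yes: 38+48=86


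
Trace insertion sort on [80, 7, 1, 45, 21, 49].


Initial: [80, 7, 1, 45, 21, 49]
Insert 7: [7, 80, 1, 45, 21, 49]
Insert 1: [1, 7, 80, 45, 21, 49]
Insert 45: [1, 7, 45, 80, 21, 49]
Insert 21: [1, 7, 21, 45, 80, 49]
Insert 49: [1, 7, 21, 45, 49, 80]

Sorted: [1, 7, 21, 45, 49, 80]


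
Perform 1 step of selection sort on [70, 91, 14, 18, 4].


Initial: [70, 91, 14, 18, 4]
Step 1: min=4 at 4
  Swap: [4, 91, 14, 18, 70]

After 1 step: [4, 91, 14, 18, 70]


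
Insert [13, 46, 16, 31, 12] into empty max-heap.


Insert 13: [13]
Insert 46: [46, 13]
Insert 16: [46, 13, 16]
Insert 31: [46, 31, 16, 13]
Insert 12: [46, 31, 16, 13, 12]

Final heap: [46, 31, 16, 13, 12]


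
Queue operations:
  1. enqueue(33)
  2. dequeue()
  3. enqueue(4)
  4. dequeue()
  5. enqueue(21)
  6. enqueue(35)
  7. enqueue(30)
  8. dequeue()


enqueue(33) -> [33]
dequeue()->33, []
enqueue(4) -> [4]
dequeue()->4, []
enqueue(21) -> [21]
enqueue(35) -> [21, 35]
enqueue(30) -> [21, 35, 30]
dequeue()->21, [35, 30]

Final queue: [35, 30]


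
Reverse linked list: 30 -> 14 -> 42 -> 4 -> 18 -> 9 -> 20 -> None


Step 1: curr=30, set curr.next=prev(None) | reversed so far: 30
Step 2: curr=14, set curr.next=prev(30) | reversed so far: 14 -> 30
Step 3: curr=42, set curr.next=prev(14) | reversed so far: 42 -> 14 -> 30
Step 4: curr=4, set curr.next=prev(42) | reversed so far: 4 -> 42 -> 14 -> 30
Step 5: curr=18, set curr.next=prev(4) | reversed so far: 18 -> 4 -> 42 -> 14 -> 30
Step 6: curr=9, set curr.next=prev(18) | reversed so far: 9 -> 18 -> 4 -> 42 -> 14 -> 30
Step 7: curr=20, set curr.next=prev(9) | reversed so far: 20 -> 9 -> 18 -> 4 -> 42 -> 14 -> 30

20 -> 9 -> 18 -> 4 -> 42 -> 14 -> 30 -> None


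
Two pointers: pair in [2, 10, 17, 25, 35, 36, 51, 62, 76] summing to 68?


lo=0(2)+hi=8(76)=78
lo=0(2)+hi=7(62)=64
lo=1(10)+hi=7(62)=72
lo=1(10)+hi=6(51)=61
lo=2(17)+hi=6(51)=68

Yes: 17+51=68


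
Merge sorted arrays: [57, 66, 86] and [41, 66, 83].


Take 41 from B
Take 57 from A
Take 66 from A
Take 66 from B
Take 83 from B

Merged: [41, 57, 66, 66, 83, 86]


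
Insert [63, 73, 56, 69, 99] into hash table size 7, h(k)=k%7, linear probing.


Insert 63: h=0 -> slot 0
Insert 73: h=3 -> slot 3
Insert 56: h=0, 1 probes -> slot 1
Insert 69: h=6 -> slot 6
Insert 99: h=1, 1 probes -> slot 2

Table: [63, 56, 99, 73, None, None, 69]


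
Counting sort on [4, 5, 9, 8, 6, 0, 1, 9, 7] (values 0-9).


Input: [4, 5, 9, 8, 6, 0, 1, 9, 7]
Counts: [1, 1, 0, 0, 1, 1, 1, 1, 1, 2]

Sorted: [0, 1, 4, 5, 6, 7, 8, 9, 9]


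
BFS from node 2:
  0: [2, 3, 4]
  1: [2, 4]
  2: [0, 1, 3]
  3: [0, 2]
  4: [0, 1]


Visit 2, enqueue [0, 1, 3]
Visit 0, enqueue [4]
Visit 1, enqueue []
Visit 3, enqueue []
Visit 4, enqueue []

BFS order: [2, 0, 1, 3, 4]


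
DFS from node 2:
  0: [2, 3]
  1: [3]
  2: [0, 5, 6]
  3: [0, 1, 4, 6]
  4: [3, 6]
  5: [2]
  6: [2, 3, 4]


Visit 2, push [6, 5, 0]
Visit 0, push [3]
Visit 3, push [6, 4, 1]
Visit 1, push []
Visit 4, push [6]
Visit 6, push []
Visit 5, push []

DFS order: [2, 0, 3, 1, 4, 6, 5]


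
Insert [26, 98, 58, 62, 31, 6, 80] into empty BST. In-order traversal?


Insert 26: root
Insert 98: R from 26
Insert 58: R from 26 -> L from 98
Insert 62: R from 26 -> L from 98 -> R from 58
Insert 31: R from 26 -> L from 98 -> L from 58
Insert 6: L from 26
Insert 80: R from 26 -> L from 98 -> R from 58 -> R from 62

In-order: [6, 26, 31, 58, 62, 80, 98]


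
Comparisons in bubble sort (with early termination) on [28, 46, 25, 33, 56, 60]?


Algorithm: bubble sort (with early termination)
Input: [28, 46, 25, 33, 56, 60]
Sorted: [25, 28, 33, 46, 56, 60]

12


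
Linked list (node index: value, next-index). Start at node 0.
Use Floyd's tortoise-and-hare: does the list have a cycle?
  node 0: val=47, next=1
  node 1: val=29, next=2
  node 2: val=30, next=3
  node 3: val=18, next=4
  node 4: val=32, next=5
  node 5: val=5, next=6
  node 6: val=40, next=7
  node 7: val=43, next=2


Floyd's tortoise (slow, +1) and hare (fast, +2):
  init: slow=0, fast=0
  step 1: slow=1, fast=2
  step 2: slow=2, fast=4
  step 3: slow=3, fast=6
  step 4: slow=4, fast=2
  step 5: slow=5, fast=4
  step 6: slow=6, fast=6
  slow == fast at node 6: cycle detected

Cycle: yes


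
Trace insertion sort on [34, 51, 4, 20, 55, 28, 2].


Initial: [34, 51, 4, 20, 55, 28, 2]
Insert 51: [34, 51, 4, 20, 55, 28, 2]
Insert 4: [4, 34, 51, 20, 55, 28, 2]
Insert 20: [4, 20, 34, 51, 55, 28, 2]
Insert 55: [4, 20, 34, 51, 55, 28, 2]
Insert 28: [4, 20, 28, 34, 51, 55, 2]
Insert 2: [2, 4, 20, 28, 34, 51, 55]

Sorted: [2, 4, 20, 28, 34, 51, 55]


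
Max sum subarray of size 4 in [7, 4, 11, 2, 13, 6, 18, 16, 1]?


[0:4]: 24
[1:5]: 30
[2:6]: 32
[3:7]: 39
[4:8]: 53
[5:9]: 41

Max: 53 at [4:8]


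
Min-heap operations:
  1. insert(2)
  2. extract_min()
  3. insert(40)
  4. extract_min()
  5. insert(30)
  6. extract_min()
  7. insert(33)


insert(2) -> [2]
extract_min()->2, []
insert(40) -> [40]
extract_min()->40, []
insert(30) -> [30]
extract_min()->30, []
insert(33) -> [33]

Final heap: [33]


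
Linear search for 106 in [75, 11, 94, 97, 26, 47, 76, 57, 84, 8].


i=0: 75!=106
i=1: 11!=106
i=2: 94!=106
i=3: 97!=106
i=4: 26!=106
i=5: 47!=106
i=6: 76!=106
i=7: 57!=106
i=8: 84!=106
i=9: 8!=106

Not found, 10 comps


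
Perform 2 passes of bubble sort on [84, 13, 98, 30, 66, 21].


Initial: [84, 13, 98, 30, 66, 21]
Pass 1: [13, 84, 30, 66, 21, 98] (4 swaps)
Pass 2: [13, 30, 66, 21, 84, 98] (3 swaps)

After 2 passes: [13, 30, 66, 21, 84, 98]


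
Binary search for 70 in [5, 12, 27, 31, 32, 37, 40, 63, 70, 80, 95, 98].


Step 1: lo=0, hi=11, mid=5, val=37
Step 2: lo=6, hi=11, mid=8, val=70

Found at index 8


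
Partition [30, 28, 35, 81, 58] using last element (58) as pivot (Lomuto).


Pivot: 58
  30 <= 58: advance i (no swap)
  28 <= 58: advance i (no swap)
  35 <= 58: advance i (no swap)
Place pivot at 3: [30, 28, 35, 58, 81]

Partitioned: [30, 28, 35, 58, 81]


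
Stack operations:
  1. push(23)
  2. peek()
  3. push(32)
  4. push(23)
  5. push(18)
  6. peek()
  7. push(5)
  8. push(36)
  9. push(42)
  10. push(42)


push(23) -> [23]
peek()->23
push(32) -> [23, 32]
push(23) -> [23, 32, 23]
push(18) -> [23, 32, 23, 18]
peek()->18
push(5) -> [23, 32, 23, 18, 5]
push(36) -> [23, 32, 23, 18, 5, 36]
push(42) -> [23, 32, 23, 18, 5, 36, 42]
push(42) -> [23, 32, 23, 18, 5, 36, 42, 42]

Final stack: [23, 32, 23, 18, 5, 36, 42, 42]


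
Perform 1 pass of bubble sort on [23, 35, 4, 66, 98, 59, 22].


Initial: [23, 35, 4, 66, 98, 59, 22]
Pass 1: [23, 4, 35, 66, 59, 22, 98] (3 swaps)

After 1 pass: [23, 4, 35, 66, 59, 22, 98]


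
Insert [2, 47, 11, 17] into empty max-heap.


Insert 2: [2]
Insert 47: [47, 2]
Insert 11: [47, 2, 11]
Insert 17: [47, 17, 11, 2]

Final heap: [47, 17, 11, 2]


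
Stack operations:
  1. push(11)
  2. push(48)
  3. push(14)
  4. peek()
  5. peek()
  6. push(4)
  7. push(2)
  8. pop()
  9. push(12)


push(11) -> [11]
push(48) -> [11, 48]
push(14) -> [11, 48, 14]
peek()->14
peek()->14
push(4) -> [11, 48, 14, 4]
push(2) -> [11, 48, 14, 4, 2]
pop()->2, [11, 48, 14, 4]
push(12) -> [11, 48, 14, 4, 12]

Final stack: [11, 48, 14, 4, 12]


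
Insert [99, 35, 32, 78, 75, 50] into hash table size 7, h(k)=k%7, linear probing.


Insert 99: h=1 -> slot 1
Insert 35: h=0 -> slot 0
Insert 32: h=4 -> slot 4
Insert 78: h=1, 1 probes -> slot 2
Insert 75: h=5 -> slot 5
Insert 50: h=1, 2 probes -> slot 3

Table: [35, 99, 78, 50, 32, 75, None]


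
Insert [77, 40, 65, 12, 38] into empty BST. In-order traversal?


Insert 77: root
Insert 40: L from 77
Insert 65: L from 77 -> R from 40
Insert 12: L from 77 -> L from 40
Insert 38: L from 77 -> L from 40 -> R from 12

In-order: [12, 38, 40, 65, 77]


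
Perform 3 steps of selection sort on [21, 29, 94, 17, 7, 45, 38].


Initial: [21, 29, 94, 17, 7, 45, 38]
Step 1: min=7 at 4
  Swap: [7, 29, 94, 17, 21, 45, 38]
Step 2: min=17 at 3
  Swap: [7, 17, 94, 29, 21, 45, 38]
Step 3: min=21 at 4
  Swap: [7, 17, 21, 29, 94, 45, 38]

After 3 steps: [7, 17, 21, 29, 94, 45, 38]


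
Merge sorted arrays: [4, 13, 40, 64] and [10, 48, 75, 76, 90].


Take 4 from A
Take 10 from B
Take 13 from A
Take 40 from A
Take 48 from B
Take 64 from A

Merged: [4, 10, 13, 40, 48, 64, 75, 76, 90]


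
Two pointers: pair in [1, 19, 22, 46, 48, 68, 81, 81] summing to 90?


lo=0(1)+hi=7(81)=82
lo=1(19)+hi=7(81)=100
lo=1(19)+hi=6(81)=100
lo=1(19)+hi=5(68)=87
lo=2(22)+hi=5(68)=90

Yes: 22+68=90


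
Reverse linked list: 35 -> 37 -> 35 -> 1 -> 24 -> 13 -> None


Step 1: curr=35, set curr.next=prev(None) | reversed so far: 35
Step 2: curr=37, set curr.next=prev(35) | reversed so far: 37 -> 35
Step 3: curr=35, set curr.next=prev(37) | reversed so far: 35 -> 37 -> 35
Step 4: curr=1, set curr.next=prev(35) | reversed so far: 1 -> 35 -> 37 -> 35
Step 5: curr=24, set curr.next=prev(1) | reversed so far: 24 -> 1 -> 35 -> 37 -> 35
Step 6: curr=13, set curr.next=prev(24) | reversed so far: 13 -> 24 -> 1 -> 35 -> 37 -> 35

13 -> 24 -> 1 -> 35 -> 37 -> 35 -> None
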